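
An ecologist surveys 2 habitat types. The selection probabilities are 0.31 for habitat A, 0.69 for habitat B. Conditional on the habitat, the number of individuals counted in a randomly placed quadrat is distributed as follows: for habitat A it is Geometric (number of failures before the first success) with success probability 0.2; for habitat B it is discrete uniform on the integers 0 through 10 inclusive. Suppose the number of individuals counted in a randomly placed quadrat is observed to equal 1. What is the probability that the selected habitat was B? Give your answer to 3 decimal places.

Likelihoods P(X=1 | ·): A: 0.16; B: 0.0909091.
Posterior ∝ prior × likelihood. Numerator for B: 0.69·0.0909091 = 0.0627273.
Normalizing constant: 0.31·0.16 + 0.69·0.0909091 = 0.112327.
P(B | observation) = 0.0627273 / 0.112327 = 0.558433.

0.558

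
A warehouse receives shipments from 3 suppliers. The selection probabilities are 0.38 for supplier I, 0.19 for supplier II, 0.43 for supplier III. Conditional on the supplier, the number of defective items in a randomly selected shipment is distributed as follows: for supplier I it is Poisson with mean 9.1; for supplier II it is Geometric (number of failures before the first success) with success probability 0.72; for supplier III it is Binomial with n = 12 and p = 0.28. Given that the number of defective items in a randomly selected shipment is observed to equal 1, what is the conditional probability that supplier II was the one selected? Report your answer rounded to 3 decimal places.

0.493

Likelihoods P(X=1 | ·): I: 0.00101616; II: 0.2016; III: 0.0905726.
Posterior ∝ prior × likelihood. Numerator for II: 0.19·0.2016 = 0.038304.
Normalizing constant: 0.38·0.00101616 + 0.19·0.2016 + 0.43·0.0905726 = 0.0776363.
P(II | observation) = 0.038304 / 0.0776363 = 0.493377.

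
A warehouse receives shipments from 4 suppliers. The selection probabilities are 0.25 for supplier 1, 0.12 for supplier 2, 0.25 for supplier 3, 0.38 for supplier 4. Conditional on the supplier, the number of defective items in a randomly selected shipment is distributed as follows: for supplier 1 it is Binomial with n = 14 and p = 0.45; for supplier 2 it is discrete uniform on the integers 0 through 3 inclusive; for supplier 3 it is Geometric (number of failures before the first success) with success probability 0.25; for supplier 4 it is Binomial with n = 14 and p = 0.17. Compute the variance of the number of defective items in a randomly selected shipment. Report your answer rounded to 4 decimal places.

7.7379

Per component, 1: μ=6.3, E[X²]=43.155; 2: μ=1.5, E[X²]=3.5; 3: μ=3, E[X²]=21; 4: μ=2.38, E[X²]=7.6398.
E[X] = 0.25·6.3 + 0.12·1.5 + 0.25·3 + 0.38·2.38 = 3.4094.
E[X²] = 0.25·43.155 + 0.12·3.5 + 0.25·21 + 0.38·7.6398 = 19.3619.
Var(X) = E[X²] − (E[X])² = 19.3619 − 11.624 = 7.73787.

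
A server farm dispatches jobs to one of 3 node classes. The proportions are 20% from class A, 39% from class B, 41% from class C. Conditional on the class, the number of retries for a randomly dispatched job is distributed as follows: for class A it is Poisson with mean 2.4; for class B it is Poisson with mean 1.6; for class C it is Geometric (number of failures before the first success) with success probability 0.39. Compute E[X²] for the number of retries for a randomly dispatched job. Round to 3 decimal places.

5.902

For each component E[X²] = Var + (mean)², giving A: 8.16; B: 4.16; C: 6.45694.
Overall E[X²] = 0.2·8.16 + 0.39·4.16 + 0.41·6.45694 = 5.90174.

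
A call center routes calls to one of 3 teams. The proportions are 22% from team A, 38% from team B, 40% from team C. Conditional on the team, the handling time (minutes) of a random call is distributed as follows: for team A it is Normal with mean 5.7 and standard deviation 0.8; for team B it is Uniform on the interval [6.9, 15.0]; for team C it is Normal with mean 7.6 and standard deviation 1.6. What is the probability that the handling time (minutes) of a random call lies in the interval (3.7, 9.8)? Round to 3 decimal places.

0.718

Conditional on each team, P(3.7 < X < 9.8): A: 0.99379; B: 0.358025; C: 0.90804.
By total probability, P(3.7 < X < 9.8) = 0.22·0.99379 + 0.38·0.358025 + 0.4·0.90804 = 0.717899.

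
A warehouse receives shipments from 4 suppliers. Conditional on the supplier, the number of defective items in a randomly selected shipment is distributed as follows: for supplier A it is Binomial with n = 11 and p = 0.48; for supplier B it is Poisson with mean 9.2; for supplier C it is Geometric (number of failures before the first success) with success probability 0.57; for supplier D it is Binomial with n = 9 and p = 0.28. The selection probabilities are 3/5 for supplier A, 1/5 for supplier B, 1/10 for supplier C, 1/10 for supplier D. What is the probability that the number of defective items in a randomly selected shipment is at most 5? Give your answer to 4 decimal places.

0.5508

Conditional on each supplier, P(X ≤ 5): A: 0.553997; B: 0.104074; C: 0.993679; D: 0.982118.
By total probability, P(X ≤ 5) = 0.6·0.553997 + 0.2·0.104074 + 0.1·0.993679 + 0.1·0.982118 = 0.550792.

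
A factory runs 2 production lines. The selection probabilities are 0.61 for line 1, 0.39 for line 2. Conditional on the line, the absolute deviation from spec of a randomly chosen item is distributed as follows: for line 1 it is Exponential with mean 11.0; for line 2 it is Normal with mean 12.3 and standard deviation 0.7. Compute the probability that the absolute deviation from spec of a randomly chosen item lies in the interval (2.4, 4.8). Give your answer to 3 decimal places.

0.096

Conditional on each line, P(2.4 < X < 4.8): 1: 0.157597; 2: 0.
By total probability, P(2.4 < X < 4.8) = 0.61·0.157597 + 0.39·0 = 0.0961339.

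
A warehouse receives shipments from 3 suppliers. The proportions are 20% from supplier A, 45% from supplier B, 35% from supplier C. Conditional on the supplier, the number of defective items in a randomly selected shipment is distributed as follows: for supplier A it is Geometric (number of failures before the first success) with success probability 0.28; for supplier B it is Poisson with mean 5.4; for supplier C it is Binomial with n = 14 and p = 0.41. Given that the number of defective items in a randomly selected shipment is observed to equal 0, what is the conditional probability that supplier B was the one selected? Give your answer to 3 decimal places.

0.035

Likelihoods P(X=0 | ·): A: 0.28; B: 0.00451658; C: 0.000619339.
Posterior ∝ prior × likelihood. Numerator for B: 0.45·0.00451658 = 0.00203246.
Normalizing constant: 0.2·0.28 + 0.45·0.00451658 + 0.35·0.000619339 = 0.0582492.
P(B | observation) = 0.00203246 / 0.0582492 = 0.0348925.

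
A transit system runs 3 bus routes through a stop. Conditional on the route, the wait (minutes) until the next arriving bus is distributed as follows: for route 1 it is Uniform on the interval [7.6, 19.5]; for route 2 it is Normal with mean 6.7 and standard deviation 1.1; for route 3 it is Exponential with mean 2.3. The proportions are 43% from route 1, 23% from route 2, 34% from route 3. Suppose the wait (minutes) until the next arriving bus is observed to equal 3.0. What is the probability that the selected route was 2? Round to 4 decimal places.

0.0072

Likelihoods f(3.0 | ·): 1: 0; 2: 0.00126678; 3: 0.117978.
Posterior ∝ prior × likelihood. Numerator for 2: 0.23·0.00126678 = 0.00029136.
Normalizing constant: 0.43·0 + 0.23·0.00126678 + 0.34·0.117978 = 0.0404039.
P(2 | observation) = 0.00029136 / 0.0404039 = 0.0072112.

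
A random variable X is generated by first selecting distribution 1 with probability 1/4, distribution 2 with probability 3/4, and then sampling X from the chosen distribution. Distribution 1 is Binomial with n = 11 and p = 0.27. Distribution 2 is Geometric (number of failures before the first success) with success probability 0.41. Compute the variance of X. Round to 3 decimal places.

3.614

Per component, 1: μ=2.97, E[X²]=10.989; 2: μ=1.43902, E[X²]=5.58061.
E[X] = 0.25·2.97 + 0.75·1.43902 = 1.82177.
E[X²] = 0.25·10.989 + 0.75·5.58061 = 6.93271.
Var(X) = E[X²] − (E[X])² = 6.93271 − 3.31884 = 3.61387.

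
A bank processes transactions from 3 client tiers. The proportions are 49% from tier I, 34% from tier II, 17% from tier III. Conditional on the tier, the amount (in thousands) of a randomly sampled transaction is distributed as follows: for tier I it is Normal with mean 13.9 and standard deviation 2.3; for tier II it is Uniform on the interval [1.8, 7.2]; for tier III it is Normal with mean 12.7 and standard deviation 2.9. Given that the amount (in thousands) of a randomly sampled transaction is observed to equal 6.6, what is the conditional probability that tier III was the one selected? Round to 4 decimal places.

0.0387

Likelihoods f(6.6 | ·): I: 0.00112642; II: 0.185185; III: 0.0150572.
Posterior ∝ prior × likelihood. Numerator for III: 0.17·0.0150572 = 0.00255973.
Normalizing constant: 0.49·0.00112642 + 0.34·0.185185 + 0.17·0.0150572 = 0.0660746.
P(III | observation) = 0.00255973 / 0.0660746 = 0.03874.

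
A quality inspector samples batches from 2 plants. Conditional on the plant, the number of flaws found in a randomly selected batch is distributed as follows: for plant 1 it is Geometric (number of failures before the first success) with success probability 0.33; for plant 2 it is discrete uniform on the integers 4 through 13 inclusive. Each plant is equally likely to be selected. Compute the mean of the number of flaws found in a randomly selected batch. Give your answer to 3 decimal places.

5.265

Component means — 1: 2.0303; 2: 8.5.
E[X] = 0.5·2.0303 + 0.5·8.5 = 5.26515.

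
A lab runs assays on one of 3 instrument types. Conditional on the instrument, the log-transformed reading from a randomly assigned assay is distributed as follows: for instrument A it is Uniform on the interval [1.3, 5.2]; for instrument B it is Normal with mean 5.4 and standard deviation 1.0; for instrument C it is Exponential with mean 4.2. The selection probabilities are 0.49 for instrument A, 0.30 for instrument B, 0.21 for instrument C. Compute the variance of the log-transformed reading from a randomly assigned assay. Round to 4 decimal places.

Per component, A: μ=3.25, E[X²]=11.83; B: μ=5.4, E[X²]=30.16; C: μ=4.2, E[X²]=35.28.
E[X] = 0.49·3.25 + 0.3·5.4 + 0.21·4.2 = 4.0945.
E[X²] = 0.49·11.83 + 0.3·30.16 + 0.21·35.28 = 22.2535.
Var(X) = E[X²] − (E[X])² = 22.2535 − 16.7649 = 5.48857.

5.4886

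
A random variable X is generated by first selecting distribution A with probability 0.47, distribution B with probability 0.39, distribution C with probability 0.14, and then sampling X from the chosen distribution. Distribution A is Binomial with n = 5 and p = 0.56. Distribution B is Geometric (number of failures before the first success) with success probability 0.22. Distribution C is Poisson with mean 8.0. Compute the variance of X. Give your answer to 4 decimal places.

10.9487

Per component, A: μ=2.8, E[X²]=9.072; B: μ=3.54545, E[X²]=28.686; C: μ=8, E[X²]=72.
E[X] = 0.47·2.8 + 0.39·3.54545 + 0.14·8 = 3.81873.
E[X²] = 0.47·9.072 + 0.39·28.686 + 0.14·72 = 25.5314.
Var(X) = E[X²] − (E[X])² = 25.5314 − 14.5827 = 10.9487.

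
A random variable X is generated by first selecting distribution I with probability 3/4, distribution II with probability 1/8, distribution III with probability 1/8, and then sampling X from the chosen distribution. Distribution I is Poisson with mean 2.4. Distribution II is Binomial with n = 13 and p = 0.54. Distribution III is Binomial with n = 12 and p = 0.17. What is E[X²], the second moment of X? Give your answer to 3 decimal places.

13.416

For each component E[X²] = Var + (mean)², giving I: 8.16; II: 52.5096; III: 5.8548.
Overall E[X²] = 0.75·8.16 + 0.125·52.5096 + 0.125·5.8548 = 13.4156.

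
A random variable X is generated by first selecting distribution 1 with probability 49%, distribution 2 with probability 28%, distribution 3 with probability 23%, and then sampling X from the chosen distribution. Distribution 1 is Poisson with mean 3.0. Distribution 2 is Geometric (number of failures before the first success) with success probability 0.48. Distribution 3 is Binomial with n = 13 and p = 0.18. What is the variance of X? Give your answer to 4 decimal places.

Per component, 1: μ=3, E[X²]=12; 2: μ=1.08333, E[X²]=3.43056; 3: μ=2.34, E[X²]=7.3944.
E[X] = 0.49·3 + 0.28·1.08333 + 0.23·2.34 = 2.31153.
E[X²] = 0.49·12 + 0.28·3.43056 + 0.23·7.3944 = 8.54127.
Var(X) = E[X²] − (E[X])² = 8.54127 − 5.34319 = 3.19808.

3.1981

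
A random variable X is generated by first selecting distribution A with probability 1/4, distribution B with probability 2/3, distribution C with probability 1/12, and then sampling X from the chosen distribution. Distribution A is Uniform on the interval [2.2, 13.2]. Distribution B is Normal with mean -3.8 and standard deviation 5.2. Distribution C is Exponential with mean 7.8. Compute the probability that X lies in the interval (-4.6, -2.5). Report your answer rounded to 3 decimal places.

Conditional on each component, P(-4.6 < X < -2.5): A: 0; B: 0.159841; C: 0.
By total probability, P(-4.6 < X < -2.5) = 0.25·0 + 0.666667·0.159841 + 0.0833333·0 = 0.106561.

0.107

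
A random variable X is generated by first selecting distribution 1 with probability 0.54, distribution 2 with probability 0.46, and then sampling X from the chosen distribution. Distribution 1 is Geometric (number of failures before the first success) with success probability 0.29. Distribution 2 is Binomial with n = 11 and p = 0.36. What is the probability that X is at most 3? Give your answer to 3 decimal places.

Conditional on each component, P(X ≤ 3): 1: 0.745883; 2: 0.398127.
By total probability, P(X ≤ 3) = 0.54·0.745883 + 0.46·0.398127 = 0.585915.

0.586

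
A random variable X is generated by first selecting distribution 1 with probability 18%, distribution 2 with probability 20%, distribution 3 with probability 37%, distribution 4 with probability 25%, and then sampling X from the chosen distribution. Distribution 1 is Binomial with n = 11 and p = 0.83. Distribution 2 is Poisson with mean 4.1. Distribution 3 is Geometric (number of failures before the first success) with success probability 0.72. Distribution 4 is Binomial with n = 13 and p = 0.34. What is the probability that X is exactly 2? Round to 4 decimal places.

Conditional on each component, P(X = 2): 1: 4.49324e-06; 2: 0.139293; 3: 0.056448; 4: 0.0933331.
By total probability, P(X = 2) = 0.18·4.49324e-06 + 0.2·0.139293 + 0.37·0.056448 + 0.25·0.0933331 = 0.0720785.

0.0721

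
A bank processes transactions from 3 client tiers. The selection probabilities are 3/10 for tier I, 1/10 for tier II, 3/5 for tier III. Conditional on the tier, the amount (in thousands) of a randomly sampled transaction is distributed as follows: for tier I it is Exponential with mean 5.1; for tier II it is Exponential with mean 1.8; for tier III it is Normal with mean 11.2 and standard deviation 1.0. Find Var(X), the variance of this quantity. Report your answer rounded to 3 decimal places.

21.053

Per component, I: μ=5.1, E[X²]=52.02; II: μ=1.8, E[X²]=6.48; III: μ=11.2, E[X²]=126.44.
E[X] = 0.3·5.1 + 0.1·1.8 + 0.6·11.2 = 8.43.
E[X²] = 0.3·52.02 + 0.1·6.48 + 0.6·126.44 = 92.118.
Var(X) = E[X²] − (E[X])² = 92.118 − 71.0649 = 21.0531.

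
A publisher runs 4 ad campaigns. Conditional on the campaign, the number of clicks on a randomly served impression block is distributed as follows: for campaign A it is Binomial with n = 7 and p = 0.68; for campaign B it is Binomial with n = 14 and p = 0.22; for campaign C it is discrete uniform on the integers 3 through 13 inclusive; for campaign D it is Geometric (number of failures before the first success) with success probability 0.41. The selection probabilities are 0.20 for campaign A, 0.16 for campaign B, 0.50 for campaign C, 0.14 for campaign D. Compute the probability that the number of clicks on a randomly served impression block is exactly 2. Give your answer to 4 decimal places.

0.0622

Conditional on each campaign, P(X = 2): A: 0.0325827; B: 0.223369; C: 0; D: 0.142721.
By total probability, P(X = 2) = 0.2·0.0325827 + 0.16·0.223369 + 0.5·0 + 0.14·0.142721 = 0.0622364.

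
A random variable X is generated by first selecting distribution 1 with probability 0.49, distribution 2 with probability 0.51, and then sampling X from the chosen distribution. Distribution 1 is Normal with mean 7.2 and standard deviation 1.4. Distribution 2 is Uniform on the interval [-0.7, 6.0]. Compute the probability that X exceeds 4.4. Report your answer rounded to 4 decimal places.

0.6006

Conditional on each component, P(X > 4.4): 1: 0.97725; 2: 0.238806.
By total probability, P(X > 4.4) = 0.49·0.97725 + 0.51·0.238806 = 0.600643.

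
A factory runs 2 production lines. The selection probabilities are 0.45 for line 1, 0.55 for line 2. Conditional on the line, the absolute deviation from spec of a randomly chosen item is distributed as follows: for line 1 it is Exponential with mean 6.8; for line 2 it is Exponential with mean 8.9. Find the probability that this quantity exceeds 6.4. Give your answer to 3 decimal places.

0.444

Conditional on each line, P(X > 6.4): 1: 0.390169; 2: 0.48719.
By total probability, P(X > 6.4) = 0.45·0.390169 + 0.55·0.48719 = 0.44353.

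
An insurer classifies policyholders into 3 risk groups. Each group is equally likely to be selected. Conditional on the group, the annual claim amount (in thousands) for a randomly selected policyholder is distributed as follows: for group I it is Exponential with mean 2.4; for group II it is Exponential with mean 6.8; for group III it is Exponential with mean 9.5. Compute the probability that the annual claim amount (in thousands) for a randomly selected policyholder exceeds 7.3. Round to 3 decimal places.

Conditional on each group, P(X > 7.3): I: 0.0477552; II: 0.3418; III: 0.463745.
By total probability, P(X > 7.3) = 0.333333·0.0477552 + 0.333333·0.3418 + 0.333333·0.463745 = 0.284433.

0.284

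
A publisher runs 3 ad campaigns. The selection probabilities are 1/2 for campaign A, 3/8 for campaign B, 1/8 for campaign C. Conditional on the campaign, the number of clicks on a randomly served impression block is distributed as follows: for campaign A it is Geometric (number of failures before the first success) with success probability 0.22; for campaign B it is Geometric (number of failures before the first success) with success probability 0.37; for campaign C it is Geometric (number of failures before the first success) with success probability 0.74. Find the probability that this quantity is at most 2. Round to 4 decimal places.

0.6668

Conditional on each campaign, P(X ≤ 2): A: 0.525448; B: 0.749953; C: 0.982424.
By total probability, P(X ≤ 2) = 0.5·0.525448 + 0.375·0.749953 + 0.125·0.982424 = 0.666759.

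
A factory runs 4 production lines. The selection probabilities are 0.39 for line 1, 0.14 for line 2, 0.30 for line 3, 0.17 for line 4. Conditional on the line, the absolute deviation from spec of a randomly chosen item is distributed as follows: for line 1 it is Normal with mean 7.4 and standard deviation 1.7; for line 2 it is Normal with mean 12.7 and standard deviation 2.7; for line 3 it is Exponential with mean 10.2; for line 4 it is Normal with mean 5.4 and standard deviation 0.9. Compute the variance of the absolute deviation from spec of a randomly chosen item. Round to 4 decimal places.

38.9194

Per component, 1: μ=7.4, E[X²]=57.65; 2: μ=12.7, E[X²]=168.58; 3: μ=10.2, E[X²]=208.08; 4: μ=5.4, E[X²]=29.97.
E[X] = 0.39·7.4 + 0.14·12.7 + 0.3·10.2 + 0.17·5.4 = 8.642.
E[X²] = 0.39·57.65 + 0.14·168.58 + 0.3·208.08 + 0.17·29.97 = 113.604.
Var(X) = E[X²] − (E[X])² = 113.604 − 74.6842 = 38.9194.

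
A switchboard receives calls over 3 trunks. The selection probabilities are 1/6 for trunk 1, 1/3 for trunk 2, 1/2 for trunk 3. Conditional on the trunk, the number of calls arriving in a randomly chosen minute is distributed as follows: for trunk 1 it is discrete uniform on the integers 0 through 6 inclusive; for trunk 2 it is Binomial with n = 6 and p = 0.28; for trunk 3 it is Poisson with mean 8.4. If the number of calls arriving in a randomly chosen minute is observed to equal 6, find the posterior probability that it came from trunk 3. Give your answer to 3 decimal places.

0.696

Likelihoods P(X=6 | ·): 1: 0.142857; 2: 0.00048189; 3: 0.109716.
Posterior ∝ prior × likelihood. Numerator for 3: 0.5·0.109716 = 0.054858.
Normalizing constant: 0.166667·0.142857 + 0.333333·0.00048189 + 0.5·0.109716 = 0.0788281.
P(3 | observation) = 0.054858 / 0.0788281 = 0.695919.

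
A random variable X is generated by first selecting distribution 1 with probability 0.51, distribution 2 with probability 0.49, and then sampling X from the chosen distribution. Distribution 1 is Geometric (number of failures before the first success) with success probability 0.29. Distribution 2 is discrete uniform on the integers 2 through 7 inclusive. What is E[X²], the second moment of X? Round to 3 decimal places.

18.714

For each component E[X²] = Var + (mean)², giving 1: 14.4364; 2: 23.1667.
Overall E[X²] = 0.51·14.4364 + 0.49·23.1667 = 18.7142.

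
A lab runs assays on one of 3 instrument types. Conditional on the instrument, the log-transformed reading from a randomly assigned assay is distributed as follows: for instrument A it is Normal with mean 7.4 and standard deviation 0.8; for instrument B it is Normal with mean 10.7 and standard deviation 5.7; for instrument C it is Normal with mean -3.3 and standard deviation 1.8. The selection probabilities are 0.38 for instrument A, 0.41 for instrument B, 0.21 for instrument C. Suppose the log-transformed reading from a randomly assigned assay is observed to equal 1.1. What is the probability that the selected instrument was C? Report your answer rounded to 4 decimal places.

Likelihoods f(1.1 | ·): A: 1.70333e-14; B: 0.0169466; C: 0.0111716.
Posterior ∝ prior × likelihood. Numerator for C: 0.21·0.0111716 = 0.00234604.
Normalizing constant: 0.38·1.70333e-14 + 0.41·0.0169466 + 0.21·0.0111716 = 0.00929415.
P(C | observation) = 0.00234604 / 0.00929415 = 0.252421.

0.2524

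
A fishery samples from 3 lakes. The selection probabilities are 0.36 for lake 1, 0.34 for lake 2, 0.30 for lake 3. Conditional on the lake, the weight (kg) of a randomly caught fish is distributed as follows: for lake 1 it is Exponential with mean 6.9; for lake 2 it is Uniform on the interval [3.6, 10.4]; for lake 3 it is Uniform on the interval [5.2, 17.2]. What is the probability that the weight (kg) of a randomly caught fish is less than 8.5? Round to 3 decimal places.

Conditional on each lake, P(X < 8.5): 1: 0.708258; 2: 0.720588; 3: 0.275.
By total probability, P(X < 8.5) = 0.36·0.708258 + 0.34·0.720588 + 0.3·0.275 = 0.582473.

0.582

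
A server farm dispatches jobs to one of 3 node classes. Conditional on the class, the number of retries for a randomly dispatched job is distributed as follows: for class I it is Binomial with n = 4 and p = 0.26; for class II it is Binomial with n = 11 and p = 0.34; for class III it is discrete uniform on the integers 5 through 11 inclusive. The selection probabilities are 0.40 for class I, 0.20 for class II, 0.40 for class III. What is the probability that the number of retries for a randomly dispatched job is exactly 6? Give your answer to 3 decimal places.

0.075

Conditional on each class, P(X = 6): I: 0; II: 0.0893789; III: 0.142857.
By total probability, P(X = 6) = 0.4·0 + 0.2·0.0893789 + 0.4·0.142857 = 0.0750186.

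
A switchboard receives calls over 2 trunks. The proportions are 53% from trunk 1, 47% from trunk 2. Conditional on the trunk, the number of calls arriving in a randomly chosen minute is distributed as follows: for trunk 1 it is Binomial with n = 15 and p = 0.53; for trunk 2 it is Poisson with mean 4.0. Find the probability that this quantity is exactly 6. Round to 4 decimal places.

0.1148

Conditional on each trunk, P(X = 6): 1: 0.124148; 2: 0.104196.
By total probability, P(X = 6) = 0.53·0.124148 + 0.47·0.104196 = 0.11477.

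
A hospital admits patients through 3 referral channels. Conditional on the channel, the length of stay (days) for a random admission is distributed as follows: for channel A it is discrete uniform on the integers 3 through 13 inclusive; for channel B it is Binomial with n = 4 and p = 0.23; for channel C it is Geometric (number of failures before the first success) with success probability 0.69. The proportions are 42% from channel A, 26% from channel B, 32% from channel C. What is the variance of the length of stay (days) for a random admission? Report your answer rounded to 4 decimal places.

Per component, A: μ=8, E[X²]=74; B: μ=0.92, E[X²]=1.5548; C: μ=0.449275, E[X²]=0.852972.
E[X] = 0.42·8 + 0.26·0.92 + 0.32·0.449275 = 3.74297.
E[X²] = 0.42·74 + 0.26·1.5548 + 0.32·0.852972 = 31.7572.
Var(X) = E[X²] − (E[X])² = 31.7572 − 14.0098 = 17.7474.

17.7474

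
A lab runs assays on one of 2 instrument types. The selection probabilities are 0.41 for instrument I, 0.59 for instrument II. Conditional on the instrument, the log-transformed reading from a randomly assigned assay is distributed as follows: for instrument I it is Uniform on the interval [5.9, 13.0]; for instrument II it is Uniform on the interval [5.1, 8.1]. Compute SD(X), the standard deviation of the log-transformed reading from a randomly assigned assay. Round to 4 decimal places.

2.0322

Per component, I: μ=9.45, E[X²]=93.5033; II: μ=6.6, E[X²]=44.31.
E[X] = 0.41·9.45 + 0.59·6.6 = 7.7685.
E[X²] = 0.41·93.5033 + 0.59·44.31 = 64.4793.
Var(X) = E[X²] − (E[X])² = 64.4793 − 60.3496 = 4.12967.
SD(X) = √4.12967 = 2.03216.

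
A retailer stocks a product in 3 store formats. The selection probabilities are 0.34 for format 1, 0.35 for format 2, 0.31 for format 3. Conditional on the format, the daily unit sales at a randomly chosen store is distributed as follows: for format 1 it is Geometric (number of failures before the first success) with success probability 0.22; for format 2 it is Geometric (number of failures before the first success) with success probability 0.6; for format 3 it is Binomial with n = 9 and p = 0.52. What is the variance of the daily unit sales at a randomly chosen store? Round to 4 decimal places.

Per component, 1: μ=3.54545, E[X²]=28.686; 2: μ=0.666667, E[X²]=1.55556; 3: μ=4.68, E[X²]=24.1488.
E[X] = 0.34·3.54545 + 0.35·0.666667 + 0.31·4.68 = 2.88959.
E[X²] = 0.34·28.686 + 0.35·1.55556 + 0.31·24.1488 = 17.7838.
Var(X) = E[X²] − (E[X])² = 17.7838 − 8.34972 = 9.43408.

9.4341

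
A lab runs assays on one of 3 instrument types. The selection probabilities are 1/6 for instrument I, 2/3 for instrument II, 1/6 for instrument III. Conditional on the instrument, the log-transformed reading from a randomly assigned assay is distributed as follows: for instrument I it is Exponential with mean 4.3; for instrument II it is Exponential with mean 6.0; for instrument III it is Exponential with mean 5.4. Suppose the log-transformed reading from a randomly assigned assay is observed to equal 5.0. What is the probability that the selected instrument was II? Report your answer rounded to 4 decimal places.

0.6648

Likelihoods f(5.0 | ·): I: 0.0727006; II: 0.072433; III: 0.0733638.
Posterior ∝ prior × likelihood. Numerator for II: 0.666667·0.072433 = 0.0482887.
Normalizing constant: 0.166667·0.0727006 + 0.666667·0.072433 + 0.166667·0.0733638 = 0.0726328.
P(II | observation) = 0.0482887 / 0.0726328 = 0.664834.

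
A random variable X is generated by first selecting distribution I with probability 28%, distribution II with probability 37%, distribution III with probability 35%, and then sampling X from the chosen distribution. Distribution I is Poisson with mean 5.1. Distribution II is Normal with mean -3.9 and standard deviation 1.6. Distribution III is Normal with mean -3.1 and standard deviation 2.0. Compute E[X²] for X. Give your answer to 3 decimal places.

For each component E[X²] = Var + (mean)², giving I: 31.11; II: 17.77; III: 13.61.
Overall E[X²] = 0.28·31.11 + 0.37·17.77 + 0.35·13.61 = 20.0492.

20.049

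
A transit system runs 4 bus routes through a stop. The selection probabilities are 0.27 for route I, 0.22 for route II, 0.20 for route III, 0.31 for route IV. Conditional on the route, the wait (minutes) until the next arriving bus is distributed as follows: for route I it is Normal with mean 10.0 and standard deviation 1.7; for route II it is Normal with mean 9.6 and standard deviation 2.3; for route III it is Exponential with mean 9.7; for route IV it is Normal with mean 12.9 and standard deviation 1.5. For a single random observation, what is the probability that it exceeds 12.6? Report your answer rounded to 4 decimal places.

0.2723

Conditional on each route, P(X > 12.6): I: 0.0630812; II: 0.0960575; III: 0.272813; IV: 0.57926.
By total probability, P(X > 12.6) = 0.27·0.0630812 + 0.22·0.0960575 + 0.2·0.272813 + 0.31·0.57926 = 0.272298.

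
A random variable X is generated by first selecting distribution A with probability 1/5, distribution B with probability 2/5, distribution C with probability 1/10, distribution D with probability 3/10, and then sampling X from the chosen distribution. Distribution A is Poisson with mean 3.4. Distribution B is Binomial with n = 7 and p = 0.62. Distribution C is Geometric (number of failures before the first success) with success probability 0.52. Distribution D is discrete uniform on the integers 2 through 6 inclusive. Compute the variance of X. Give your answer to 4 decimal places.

Per component, A: μ=3.4, E[X²]=14.96; B: μ=4.34, E[X²]=20.4848; C: μ=0.923077, E[X²]=2.62722; D: μ=4, E[X²]=18.
E[X] = 0.2·3.4 + 0.4·4.34 + 0.1·0.923077 + 0.3·4 = 3.70831.
E[X²] = 0.2·14.96 + 0.4·20.4848 + 0.1·2.62722 + 0.3·18 = 16.8486.
Var(X) = E[X²] − (E[X])² = 16.8486 − 13.7515 = 3.0971.

3.0971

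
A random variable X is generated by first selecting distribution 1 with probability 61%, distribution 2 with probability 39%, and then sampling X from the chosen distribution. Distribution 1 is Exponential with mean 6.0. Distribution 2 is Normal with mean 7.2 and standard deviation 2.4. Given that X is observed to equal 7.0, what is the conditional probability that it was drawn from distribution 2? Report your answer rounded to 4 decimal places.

0.6711

Likelihoods f(7.0 | ·): 1: 0.0519005; 2: 0.16565.
Posterior ∝ prior × likelihood. Numerator for 2: 0.39·0.16565 = 0.0646034.
Normalizing constant: 0.61·0.0519005 + 0.39·0.16565 = 0.0962627.
P(2 | observation) = 0.0646034 / 0.0962627 = 0.671115.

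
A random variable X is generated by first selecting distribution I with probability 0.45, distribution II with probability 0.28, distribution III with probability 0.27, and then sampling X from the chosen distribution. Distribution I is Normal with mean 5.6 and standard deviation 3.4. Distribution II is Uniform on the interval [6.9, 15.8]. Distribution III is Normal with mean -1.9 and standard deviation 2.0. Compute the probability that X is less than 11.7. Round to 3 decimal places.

Conditional on each component, P(X < 11.7): I: 0.963603; II: 0.539326; III: 1.
By total probability, P(X < 11.7) = 0.45·0.963603 + 0.28·0.539326 + 0.27·1 = 0.854632.

0.855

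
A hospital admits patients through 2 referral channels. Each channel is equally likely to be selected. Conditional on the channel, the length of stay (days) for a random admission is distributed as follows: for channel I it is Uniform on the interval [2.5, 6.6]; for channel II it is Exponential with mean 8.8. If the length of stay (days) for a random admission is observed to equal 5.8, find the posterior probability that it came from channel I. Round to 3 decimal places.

0.806

Likelihoods f(5.8 | ·): I: 0.243902; II: 0.0587865.
Posterior ∝ prior × likelihood. Numerator for I: 0.5·0.243902 = 0.121951.
Normalizing constant: 0.5·0.243902 + 0.5·0.0587865 = 0.151344.
P(I | observation) = 0.121951 / 0.151344 = 0.805786.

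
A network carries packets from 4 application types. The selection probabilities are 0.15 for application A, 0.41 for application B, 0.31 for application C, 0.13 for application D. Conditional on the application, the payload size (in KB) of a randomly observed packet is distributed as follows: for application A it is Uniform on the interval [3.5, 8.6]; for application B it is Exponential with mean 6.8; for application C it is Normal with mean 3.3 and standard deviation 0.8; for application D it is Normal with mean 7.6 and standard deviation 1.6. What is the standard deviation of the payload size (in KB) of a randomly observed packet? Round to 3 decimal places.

4.752

Per component, A: μ=6.05, E[X²]=38.77; B: μ=6.8, E[X²]=92.48; C: μ=3.3, E[X²]=11.53; D: μ=7.6, E[X²]=60.32.
E[X] = 0.15·6.05 + 0.41·6.8 + 0.31·3.3 + 0.13·7.6 = 5.7065.
E[X²] = 0.15·38.77 + 0.41·92.48 + 0.31·11.53 + 0.13·60.32 = 55.1482.
Var(X) = E[X²] − (E[X])² = 55.1482 − 32.5641 = 22.5841.
SD(X) = √22.5841 = 4.75227.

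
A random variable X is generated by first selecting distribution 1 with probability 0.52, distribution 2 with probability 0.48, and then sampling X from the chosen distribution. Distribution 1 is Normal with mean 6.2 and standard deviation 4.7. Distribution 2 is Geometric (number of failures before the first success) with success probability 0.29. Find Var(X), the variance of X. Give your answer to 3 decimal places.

Per component, 1: μ=6.2, E[X²]=60.53; 2: μ=2.44828, E[X²]=14.4364.
E[X] = 0.52·6.2 + 0.48·2.44828 = 4.39917.
E[X²] = 0.52·60.53 + 0.48·14.4364 = 38.4051.
Var(X) = E[X²] − (E[X])² = 38.4051 − 19.3527 = 19.0523.

19.052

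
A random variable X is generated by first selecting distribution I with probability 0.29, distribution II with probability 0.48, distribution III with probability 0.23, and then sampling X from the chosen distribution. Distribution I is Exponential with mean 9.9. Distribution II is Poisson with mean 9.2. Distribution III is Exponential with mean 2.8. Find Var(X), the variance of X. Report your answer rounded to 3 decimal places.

Per component, I: μ=9.9, E[X²]=196.02; II: μ=9.2, E[X²]=93.84; III: μ=2.8, E[X²]=15.68.
E[X] = 0.29·9.9 + 0.48·9.2 + 0.23·2.8 = 7.931.
E[X²] = 0.29·196.02 + 0.48·93.84 + 0.23·15.68 = 105.495.
Var(X) = E[X²] − (E[X])² = 105.495 − 62.9008 = 42.5946.

42.595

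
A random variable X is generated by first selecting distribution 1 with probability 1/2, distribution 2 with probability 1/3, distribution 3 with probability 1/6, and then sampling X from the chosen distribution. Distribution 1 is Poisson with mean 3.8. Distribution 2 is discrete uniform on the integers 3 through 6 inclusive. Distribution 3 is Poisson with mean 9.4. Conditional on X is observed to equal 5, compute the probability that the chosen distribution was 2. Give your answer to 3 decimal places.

0.503

Likelihoods P(X=5 | ·): 1: 0.147713; 2: 0.25; 3: 0.0505929.
Posterior ∝ prior × likelihood. Numerator for 2: 0.333333·0.25 = 0.0833333.
Normalizing constant: 0.5·0.147713 + 0.333333·0.25 + 0.166667·0.0505929 = 0.165622.
P(2 | observation) = 0.0833333 / 0.165622 = 0.503154.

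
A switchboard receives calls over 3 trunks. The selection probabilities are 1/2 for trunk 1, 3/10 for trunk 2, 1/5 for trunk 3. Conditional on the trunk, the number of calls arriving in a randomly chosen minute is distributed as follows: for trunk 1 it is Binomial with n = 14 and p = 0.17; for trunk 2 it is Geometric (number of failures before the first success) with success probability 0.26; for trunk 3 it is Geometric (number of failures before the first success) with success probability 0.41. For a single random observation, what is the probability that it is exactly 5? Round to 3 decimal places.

Conditional on each trunk, P(X = 5): 1: 0.0531388; 2: 0.0576942; 3: 0.0293119.
By total probability, P(X = 5) = 0.5·0.0531388 + 0.3·0.0576942 + 0.2·0.0293119 = 0.04974.

0.050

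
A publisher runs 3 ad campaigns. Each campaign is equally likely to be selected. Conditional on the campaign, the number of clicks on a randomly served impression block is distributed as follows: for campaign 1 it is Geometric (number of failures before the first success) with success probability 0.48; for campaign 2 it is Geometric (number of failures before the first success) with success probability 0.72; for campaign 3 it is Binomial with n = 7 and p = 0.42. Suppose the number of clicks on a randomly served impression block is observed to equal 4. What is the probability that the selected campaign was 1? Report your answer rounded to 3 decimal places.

Likelihoods P(X=4 | ·): 1: 0.0350958; 2: 0.00442552; 3: 0.212495.
Posterior ∝ prior × likelihood. Numerator for 1: 0.333333·0.0350958 = 0.0116986.
Normalizing constant: 0.333333·0.0350958 + 0.333333·0.00442552 + 0.333333·0.212495 = 0.0840055.
P(1 | observation) = 0.0116986 / 0.0840055 = 0.13926.

0.139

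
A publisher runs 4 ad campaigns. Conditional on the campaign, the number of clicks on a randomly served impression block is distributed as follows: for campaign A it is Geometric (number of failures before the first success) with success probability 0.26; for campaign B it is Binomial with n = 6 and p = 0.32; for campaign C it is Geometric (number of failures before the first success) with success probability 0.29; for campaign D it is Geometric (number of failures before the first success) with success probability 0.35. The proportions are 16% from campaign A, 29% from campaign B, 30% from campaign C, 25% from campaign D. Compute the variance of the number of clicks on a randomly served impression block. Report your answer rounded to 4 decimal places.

Per component, A: μ=2.84615, E[X²]=19.0473; B: μ=1.92, E[X²]=4.992; C: μ=2.44828, E[X²]=14.4364; D: μ=1.85714, E[X²]=8.7551.
E[X] = 0.16·2.84615 + 0.29·1.92 + 0.3·2.44828 + 0.25·1.85714 = 2.21095.
E[X²] = 0.16·19.0473 + 0.29·4.992 + 0.3·14.4364 + 0.25·8.7551 = 11.0149.
Var(X) = E[X²] − (E[X])² = 11.0149 − 4.88831 = 6.12663.

6.1266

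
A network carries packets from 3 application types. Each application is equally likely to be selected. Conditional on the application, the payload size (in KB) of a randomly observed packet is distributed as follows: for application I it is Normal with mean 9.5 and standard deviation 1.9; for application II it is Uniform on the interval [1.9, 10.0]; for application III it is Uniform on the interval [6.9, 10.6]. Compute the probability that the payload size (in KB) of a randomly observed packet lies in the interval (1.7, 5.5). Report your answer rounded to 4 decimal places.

0.1540

Conditional on each application, P(1.7 < X < 5.5): I: 0.017614; II: 0.444444; III: 0.
By total probability, P(1.7 < X < 5.5) = 0.333333·0.017614 + 0.333333·0.444444 + 0.333333·0 = 0.154019.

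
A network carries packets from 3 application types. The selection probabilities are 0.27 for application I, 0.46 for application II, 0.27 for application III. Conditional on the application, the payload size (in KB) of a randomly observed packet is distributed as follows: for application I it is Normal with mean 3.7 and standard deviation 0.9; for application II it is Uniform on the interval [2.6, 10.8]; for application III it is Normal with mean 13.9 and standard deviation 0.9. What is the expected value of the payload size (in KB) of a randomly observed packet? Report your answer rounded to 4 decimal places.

7.8340

Component means — I: 3.7; II: 6.7; III: 13.9.
E[X] = 0.27·3.7 + 0.46·6.7 + 0.27·13.9 = 7.834.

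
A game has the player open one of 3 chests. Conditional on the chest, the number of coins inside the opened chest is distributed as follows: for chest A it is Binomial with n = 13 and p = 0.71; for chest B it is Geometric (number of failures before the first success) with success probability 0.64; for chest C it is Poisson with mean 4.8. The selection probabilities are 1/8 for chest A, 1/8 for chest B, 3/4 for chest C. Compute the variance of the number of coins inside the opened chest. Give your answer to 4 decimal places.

Per component, A: μ=9.23, E[X²]=87.8696; B: μ=0.5625, E[X²]=1.19531; C: μ=4.8, E[X²]=27.84.
E[X] = 0.125·9.23 + 0.125·0.5625 + 0.75·4.8 = 4.82406.
E[X²] = 0.125·87.8696 + 0.125·1.19531 + 0.75·27.84 = 32.0131.
Var(X) = E[X²] − (E[X])² = 32.0131 − 23.2716 = 8.74154.

8.7415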